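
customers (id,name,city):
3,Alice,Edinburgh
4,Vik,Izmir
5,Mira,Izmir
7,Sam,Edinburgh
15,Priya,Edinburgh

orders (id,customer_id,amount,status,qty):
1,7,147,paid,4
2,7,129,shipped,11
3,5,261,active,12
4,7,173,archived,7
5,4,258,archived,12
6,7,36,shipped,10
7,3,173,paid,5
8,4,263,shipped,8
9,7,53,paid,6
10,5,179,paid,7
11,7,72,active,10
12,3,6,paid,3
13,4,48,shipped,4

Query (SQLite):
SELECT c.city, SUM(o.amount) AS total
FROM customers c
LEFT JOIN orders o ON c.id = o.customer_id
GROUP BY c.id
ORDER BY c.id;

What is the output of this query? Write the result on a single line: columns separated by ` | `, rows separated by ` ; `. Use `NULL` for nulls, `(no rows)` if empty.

Edinburgh | 179 ; Izmir | 569 ; Izmir | 440 ; Edinburgh | 610 ; Edinburgh | NULL

LEFT JOIN keeps every customers row; unmatched ones get NULL for orders columns.
Group by customers.id and compute SUM(o.amount). SUM over an all-NULL group is NULL.
  3: ids {7, 12} → SUM(o.amount)=179
  4: ids {5, 8, 13} → SUM(o.amount)=569
  5: ids {3, 10} → SUM(o.amount)=440
  7: ids {1, 2, 4, 6, 9, 11} → SUM(o.amount)=610
  15: ids {—} → SUM(o.amount)=NULL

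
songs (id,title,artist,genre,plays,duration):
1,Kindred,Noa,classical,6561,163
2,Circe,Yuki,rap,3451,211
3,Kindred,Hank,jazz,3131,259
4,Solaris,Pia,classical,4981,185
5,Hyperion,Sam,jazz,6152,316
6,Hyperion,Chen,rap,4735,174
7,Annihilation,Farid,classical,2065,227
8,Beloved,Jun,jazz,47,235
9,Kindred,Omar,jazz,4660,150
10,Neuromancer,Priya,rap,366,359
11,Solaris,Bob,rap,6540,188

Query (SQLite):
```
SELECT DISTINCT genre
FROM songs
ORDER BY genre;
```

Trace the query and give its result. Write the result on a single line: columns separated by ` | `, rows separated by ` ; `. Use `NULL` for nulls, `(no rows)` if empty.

Collect distinct genre values from songs.

classical ; jazz ; rap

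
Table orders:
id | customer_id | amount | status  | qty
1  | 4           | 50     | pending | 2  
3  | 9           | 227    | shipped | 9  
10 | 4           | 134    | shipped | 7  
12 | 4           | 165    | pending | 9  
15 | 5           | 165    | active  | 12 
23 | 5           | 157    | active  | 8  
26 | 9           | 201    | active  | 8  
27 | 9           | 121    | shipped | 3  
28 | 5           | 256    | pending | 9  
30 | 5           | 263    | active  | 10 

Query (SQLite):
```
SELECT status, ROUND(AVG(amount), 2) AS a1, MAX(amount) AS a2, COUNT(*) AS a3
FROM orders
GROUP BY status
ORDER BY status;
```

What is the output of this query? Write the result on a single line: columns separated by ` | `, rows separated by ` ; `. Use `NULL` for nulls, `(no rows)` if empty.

Group orders by status.
Per group compute: ROUND(AVG(amount), 2), MAX(amount), COUNT(*).
  active: ids {15, 23, 26, 30} → ROUND(AVG(amount), 2)=196.5, MAX(amount)=263, COUNT(*)=4
  pending: ids {1, 12, 28} → ROUND(AVG(amount), 2)=157, MAX(amount)=256, COUNT(*)=3
  shipped: ids {3, 10, 27} → ROUND(AVG(amount), 2)=160.67, MAX(amount)=227, COUNT(*)=3

active | 196.5 | 263 | 4 ; pending | 157 | 256 | 3 ; shipped | 160.67 | 227 | 3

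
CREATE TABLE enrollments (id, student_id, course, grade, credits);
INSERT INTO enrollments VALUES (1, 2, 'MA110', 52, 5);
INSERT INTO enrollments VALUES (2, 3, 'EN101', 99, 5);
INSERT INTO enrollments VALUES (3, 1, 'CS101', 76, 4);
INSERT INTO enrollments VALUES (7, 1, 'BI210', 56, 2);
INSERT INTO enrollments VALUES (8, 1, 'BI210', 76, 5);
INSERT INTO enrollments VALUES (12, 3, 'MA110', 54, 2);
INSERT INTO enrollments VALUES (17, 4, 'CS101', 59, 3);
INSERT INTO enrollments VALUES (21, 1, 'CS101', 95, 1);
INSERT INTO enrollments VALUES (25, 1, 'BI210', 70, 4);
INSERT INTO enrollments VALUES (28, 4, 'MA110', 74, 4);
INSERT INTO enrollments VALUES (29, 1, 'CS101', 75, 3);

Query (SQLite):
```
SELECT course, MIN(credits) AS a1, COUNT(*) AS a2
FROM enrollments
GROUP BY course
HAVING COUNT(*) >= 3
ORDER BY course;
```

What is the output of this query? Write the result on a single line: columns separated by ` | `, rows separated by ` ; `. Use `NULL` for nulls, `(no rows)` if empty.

BI210 | 2 | 3 ; CS101 | 1 | 4 ; MA110 | 2 | 3

Group enrollments by course.
Per group compute: MIN(credits), COUNT(*).
HAVING: drop groups with fewer than 3 rows.
  BI210: ids {7, 8, 25} → MIN(credits)=2, COUNT(*)=3
  CS101: ids {3, 17, 21, 29} → MIN(credits)=1, COUNT(*)=4
  EN101: ids {2} → MIN(credits)=5, COUNT(*)=1
  MA110: ids {1, 12, 28} → MIN(credits)=2, COUNT(*)=3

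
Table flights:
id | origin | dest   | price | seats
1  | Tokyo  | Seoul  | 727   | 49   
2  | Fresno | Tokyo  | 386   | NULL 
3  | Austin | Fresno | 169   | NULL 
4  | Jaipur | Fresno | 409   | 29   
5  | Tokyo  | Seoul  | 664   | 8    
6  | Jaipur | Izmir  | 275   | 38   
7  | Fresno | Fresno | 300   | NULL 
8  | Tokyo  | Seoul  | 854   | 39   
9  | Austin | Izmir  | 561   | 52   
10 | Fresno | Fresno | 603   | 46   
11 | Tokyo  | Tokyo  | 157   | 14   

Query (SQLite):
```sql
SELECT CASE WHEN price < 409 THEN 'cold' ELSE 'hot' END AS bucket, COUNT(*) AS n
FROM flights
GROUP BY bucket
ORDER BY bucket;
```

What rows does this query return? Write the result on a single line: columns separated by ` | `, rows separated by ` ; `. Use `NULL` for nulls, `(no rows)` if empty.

cold | 5 ; hot | 6

Bucket rows by price < 409 → 'cold' else 'hot'; count each bucket.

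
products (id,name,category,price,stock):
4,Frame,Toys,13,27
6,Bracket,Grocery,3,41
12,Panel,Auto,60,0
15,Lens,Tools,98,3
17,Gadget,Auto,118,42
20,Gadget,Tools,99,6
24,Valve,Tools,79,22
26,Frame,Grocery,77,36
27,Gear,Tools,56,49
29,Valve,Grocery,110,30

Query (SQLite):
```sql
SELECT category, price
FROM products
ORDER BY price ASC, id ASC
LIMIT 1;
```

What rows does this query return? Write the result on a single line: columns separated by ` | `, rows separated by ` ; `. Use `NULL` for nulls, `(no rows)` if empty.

Sort by price asc, tiebreak id asc: (3, id=6), (13, id=4), (56, id=27), (60, id=12) …. Take first 1.

Grocery | 3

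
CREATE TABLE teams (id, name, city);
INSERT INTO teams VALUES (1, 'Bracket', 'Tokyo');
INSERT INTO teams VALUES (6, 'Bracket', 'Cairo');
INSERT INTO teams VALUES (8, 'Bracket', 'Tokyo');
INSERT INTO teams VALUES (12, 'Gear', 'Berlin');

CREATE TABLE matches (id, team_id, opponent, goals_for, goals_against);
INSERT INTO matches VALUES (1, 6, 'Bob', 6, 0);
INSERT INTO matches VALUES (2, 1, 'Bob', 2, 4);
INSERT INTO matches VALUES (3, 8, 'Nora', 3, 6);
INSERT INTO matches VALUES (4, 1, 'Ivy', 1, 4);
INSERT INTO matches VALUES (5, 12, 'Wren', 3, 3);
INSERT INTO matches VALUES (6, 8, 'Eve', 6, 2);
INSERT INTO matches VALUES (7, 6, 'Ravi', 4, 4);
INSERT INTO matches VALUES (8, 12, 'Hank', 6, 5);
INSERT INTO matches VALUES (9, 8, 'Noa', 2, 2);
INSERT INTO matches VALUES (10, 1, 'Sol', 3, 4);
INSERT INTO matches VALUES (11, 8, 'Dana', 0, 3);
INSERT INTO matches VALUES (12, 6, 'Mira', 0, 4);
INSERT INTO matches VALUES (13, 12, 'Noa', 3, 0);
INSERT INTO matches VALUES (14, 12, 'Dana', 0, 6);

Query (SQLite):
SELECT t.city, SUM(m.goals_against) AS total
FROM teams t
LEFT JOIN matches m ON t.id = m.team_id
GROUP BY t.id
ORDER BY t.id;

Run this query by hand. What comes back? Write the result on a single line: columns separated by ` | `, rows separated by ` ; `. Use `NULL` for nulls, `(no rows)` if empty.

LEFT JOIN keeps every teams row; unmatched ones get NULL for matches columns.
Group by teams.id and compute SUM(m.goals_against). SUM over an all-NULL group is NULL.
  1: ids {2, 4, 10} → SUM(m.goals_against)=12
  6: ids {1, 7, 12} → SUM(m.goals_against)=8
  8: ids {3, 6, 9, 11} → SUM(m.goals_against)=13
  12: ids {5, 8, 13, 14} → SUM(m.goals_against)=14

Tokyo | 12 ; Cairo | 8 ; Tokyo | 13 ; Berlin | 14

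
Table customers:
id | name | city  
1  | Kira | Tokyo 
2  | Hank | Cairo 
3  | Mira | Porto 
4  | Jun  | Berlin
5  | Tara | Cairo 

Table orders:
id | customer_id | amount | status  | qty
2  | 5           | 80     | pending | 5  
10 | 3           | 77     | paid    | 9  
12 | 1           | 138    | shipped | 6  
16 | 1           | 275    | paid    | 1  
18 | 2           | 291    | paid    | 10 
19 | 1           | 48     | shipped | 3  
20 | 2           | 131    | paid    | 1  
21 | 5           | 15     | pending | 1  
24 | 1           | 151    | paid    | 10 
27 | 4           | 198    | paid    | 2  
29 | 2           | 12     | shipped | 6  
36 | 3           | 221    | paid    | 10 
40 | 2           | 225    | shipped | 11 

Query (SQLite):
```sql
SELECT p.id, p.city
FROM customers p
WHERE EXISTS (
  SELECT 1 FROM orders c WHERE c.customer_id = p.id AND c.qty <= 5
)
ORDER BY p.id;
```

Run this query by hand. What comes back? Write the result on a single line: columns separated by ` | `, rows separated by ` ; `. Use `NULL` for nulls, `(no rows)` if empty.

For each customers row, check whether any orders with matching customer_id has qty <= 5.
Keep rows where that is true.

1 | Tokyo ; 2 | Cairo ; 4 | Berlin ; 5 | Cairo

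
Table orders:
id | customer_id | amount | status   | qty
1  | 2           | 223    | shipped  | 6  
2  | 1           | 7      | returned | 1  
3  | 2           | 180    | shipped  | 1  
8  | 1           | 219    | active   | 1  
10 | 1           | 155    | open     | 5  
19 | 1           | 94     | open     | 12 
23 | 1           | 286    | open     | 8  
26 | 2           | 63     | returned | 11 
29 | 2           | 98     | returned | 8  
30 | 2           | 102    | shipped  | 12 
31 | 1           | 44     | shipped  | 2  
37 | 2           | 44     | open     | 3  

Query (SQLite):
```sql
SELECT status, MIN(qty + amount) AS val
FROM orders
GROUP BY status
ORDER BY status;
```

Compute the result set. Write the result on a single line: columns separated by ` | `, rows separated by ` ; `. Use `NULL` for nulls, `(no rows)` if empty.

For each row compute qty + amount.
Group by status; take MIN of the expression per group.
  active: ids {8} → MIN(qty + amount)=220
  open: ids {10, 19, 23, 37} → MIN(qty + amount)=47
  returned: ids {2, 26, 29} → MIN(qty + amount)=8
  shipped: ids {1, 3, 30, 31} → MIN(qty + amount)=46

active | 220 ; open | 47 ; returned | 8 ; shipped | 46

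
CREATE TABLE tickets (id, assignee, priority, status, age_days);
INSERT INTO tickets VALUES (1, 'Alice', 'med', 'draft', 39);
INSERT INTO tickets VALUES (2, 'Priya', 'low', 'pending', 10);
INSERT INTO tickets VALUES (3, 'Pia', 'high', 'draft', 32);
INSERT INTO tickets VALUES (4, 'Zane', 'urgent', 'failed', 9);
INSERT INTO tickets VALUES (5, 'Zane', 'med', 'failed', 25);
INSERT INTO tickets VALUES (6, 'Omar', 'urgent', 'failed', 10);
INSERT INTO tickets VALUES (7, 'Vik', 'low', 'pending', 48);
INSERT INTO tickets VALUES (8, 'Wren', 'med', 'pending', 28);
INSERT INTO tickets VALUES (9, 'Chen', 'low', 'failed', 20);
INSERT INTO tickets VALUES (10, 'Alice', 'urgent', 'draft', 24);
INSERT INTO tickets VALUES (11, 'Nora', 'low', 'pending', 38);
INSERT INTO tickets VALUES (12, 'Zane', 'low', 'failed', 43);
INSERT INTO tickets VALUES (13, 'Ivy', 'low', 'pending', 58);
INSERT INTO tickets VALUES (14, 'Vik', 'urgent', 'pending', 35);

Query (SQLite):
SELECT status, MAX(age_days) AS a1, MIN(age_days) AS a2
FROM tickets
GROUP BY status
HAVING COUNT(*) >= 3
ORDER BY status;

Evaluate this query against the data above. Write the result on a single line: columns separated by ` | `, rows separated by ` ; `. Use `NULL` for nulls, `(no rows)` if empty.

draft | 39 | 24 ; failed | 43 | 9 ; pending | 58 | 10

Group tickets by status.
Per group compute: MAX(age_days), MIN(age_days).
HAVING: drop groups with fewer than 3 rows.
  draft: ids {1, 3, 10} → MAX(age_days)=39, MIN(age_days)=24
  failed: ids {4, 5, 6, 9, 12} → MAX(age_days)=43, MIN(age_days)=9
  pending: ids {2, 7, 8, 11, 13, 14} → MAX(age_days)=58, MIN(age_days)=10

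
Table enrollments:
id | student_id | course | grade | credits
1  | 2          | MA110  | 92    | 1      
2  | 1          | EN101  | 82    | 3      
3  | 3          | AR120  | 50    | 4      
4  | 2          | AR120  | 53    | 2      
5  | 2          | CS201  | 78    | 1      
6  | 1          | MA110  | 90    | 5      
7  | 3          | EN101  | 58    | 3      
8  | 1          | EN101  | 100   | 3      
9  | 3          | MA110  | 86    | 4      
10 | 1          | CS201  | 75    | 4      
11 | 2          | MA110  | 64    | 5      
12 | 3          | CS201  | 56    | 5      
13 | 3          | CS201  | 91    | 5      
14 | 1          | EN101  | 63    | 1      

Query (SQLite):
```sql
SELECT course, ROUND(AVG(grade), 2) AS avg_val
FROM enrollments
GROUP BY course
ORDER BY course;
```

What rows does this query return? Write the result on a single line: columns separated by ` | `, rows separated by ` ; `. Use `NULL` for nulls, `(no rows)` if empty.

AR120 | 51.5 ; CS201 | 75 ; EN101 | 75.75 ; MA110 | 83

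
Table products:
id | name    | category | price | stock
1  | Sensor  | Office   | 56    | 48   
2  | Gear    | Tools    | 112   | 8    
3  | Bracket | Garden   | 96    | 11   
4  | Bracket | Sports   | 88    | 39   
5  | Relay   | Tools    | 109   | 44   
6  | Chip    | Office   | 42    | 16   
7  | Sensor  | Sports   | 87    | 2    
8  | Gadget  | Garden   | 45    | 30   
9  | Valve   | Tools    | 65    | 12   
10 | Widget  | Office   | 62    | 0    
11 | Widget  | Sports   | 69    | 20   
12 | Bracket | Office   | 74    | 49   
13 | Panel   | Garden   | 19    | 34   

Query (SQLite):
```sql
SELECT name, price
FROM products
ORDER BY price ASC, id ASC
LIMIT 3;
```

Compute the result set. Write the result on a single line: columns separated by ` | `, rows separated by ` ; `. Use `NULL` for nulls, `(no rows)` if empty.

Panel | 19 ; Chip | 42 ; Gadget | 45

Sort by price asc, tiebreak id asc: (19, id=13), (42, id=6), (45, id=8), (56, id=1), (62, id=10), (65, id=9) …. Take first 3.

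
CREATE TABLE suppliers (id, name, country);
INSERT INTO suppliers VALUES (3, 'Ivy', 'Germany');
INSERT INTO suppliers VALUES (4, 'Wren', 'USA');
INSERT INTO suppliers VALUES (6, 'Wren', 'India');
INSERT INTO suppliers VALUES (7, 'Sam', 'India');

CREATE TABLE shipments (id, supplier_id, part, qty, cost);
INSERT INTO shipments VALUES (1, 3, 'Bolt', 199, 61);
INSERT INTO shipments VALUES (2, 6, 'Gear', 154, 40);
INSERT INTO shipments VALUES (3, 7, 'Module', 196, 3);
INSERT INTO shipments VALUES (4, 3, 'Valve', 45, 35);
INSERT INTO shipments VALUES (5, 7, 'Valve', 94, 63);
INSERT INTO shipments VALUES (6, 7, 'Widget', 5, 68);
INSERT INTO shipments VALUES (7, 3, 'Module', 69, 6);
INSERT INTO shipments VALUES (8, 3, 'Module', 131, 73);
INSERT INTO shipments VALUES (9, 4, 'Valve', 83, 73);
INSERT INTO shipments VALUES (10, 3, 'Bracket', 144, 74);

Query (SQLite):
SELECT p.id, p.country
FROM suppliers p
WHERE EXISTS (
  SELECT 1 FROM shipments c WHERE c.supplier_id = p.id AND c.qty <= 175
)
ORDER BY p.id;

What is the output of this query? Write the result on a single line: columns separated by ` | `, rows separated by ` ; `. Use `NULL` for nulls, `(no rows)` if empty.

3 | Germany ; 4 | USA ; 6 | India ; 7 | India

For each suppliers row, check whether any shipments with matching supplier_id has qty <= 175.
Keep rows where that is true.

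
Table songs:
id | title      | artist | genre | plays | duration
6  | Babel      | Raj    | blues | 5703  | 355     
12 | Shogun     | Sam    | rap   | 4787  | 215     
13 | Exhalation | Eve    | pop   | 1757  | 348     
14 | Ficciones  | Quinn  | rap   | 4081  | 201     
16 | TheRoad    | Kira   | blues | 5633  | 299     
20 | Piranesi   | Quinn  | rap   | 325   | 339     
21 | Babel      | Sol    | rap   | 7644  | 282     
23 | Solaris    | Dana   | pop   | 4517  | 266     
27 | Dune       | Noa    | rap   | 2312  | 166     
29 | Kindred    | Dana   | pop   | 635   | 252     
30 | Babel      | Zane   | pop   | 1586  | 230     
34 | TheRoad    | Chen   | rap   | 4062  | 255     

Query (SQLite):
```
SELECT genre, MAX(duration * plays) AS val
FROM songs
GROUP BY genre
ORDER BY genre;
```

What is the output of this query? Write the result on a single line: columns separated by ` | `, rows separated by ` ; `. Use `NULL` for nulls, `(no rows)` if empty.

blues | 2024565 ; pop | 1201522 ; rap | 2155608

For each row compute duration * plays.
Group by genre; take MAX of the expression per group.
  blues: ids {6, 16} → MAX(duration * plays)=2024565
  pop: ids {13, 23, 29, 30} → MAX(duration * plays)=1201522
  rap: ids {12, 14, 20, 21, 27, 34} → MAX(duration * plays)=2155608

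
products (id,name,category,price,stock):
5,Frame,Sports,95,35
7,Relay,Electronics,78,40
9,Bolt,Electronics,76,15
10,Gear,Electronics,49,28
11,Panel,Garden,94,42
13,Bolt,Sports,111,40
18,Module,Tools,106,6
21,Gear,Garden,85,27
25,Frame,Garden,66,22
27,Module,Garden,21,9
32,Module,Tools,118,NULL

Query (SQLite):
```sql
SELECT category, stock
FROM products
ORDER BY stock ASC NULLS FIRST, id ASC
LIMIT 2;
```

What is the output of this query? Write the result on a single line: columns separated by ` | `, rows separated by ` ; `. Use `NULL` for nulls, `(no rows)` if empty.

Sort by stock asc, tiebreak id asc: (NULL, id=32), (6, id=18), (9, id=27), (15, id=9), (22, id=25) …. Take first 2.
NULLS FIRST: NULL stock rows go before all non-NULL rows (among themselves ordered by id asc).

Tools | NULL ; Tools | 6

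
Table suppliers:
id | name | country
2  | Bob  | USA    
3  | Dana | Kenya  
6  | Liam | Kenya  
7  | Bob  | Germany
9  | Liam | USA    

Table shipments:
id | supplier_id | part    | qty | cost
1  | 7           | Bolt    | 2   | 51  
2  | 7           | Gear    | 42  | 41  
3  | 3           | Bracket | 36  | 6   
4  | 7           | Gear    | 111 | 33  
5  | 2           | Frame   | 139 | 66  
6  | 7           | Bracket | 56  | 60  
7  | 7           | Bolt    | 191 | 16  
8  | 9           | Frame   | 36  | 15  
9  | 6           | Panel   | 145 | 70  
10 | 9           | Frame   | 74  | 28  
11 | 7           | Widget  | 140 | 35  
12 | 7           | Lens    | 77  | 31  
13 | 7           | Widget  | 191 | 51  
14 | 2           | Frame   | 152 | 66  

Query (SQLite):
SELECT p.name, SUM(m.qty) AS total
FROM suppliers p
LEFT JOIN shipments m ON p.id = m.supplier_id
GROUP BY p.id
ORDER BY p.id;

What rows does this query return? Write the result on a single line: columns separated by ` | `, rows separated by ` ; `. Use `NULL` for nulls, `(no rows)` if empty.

Bob | 291 ; Dana | 36 ; Liam | 145 ; Bob | 810 ; Liam | 110

LEFT JOIN keeps every suppliers row; unmatched ones get NULL for shipments columns.
Group by suppliers.id and compute SUM(m.qty). SUM over an all-NULL group is NULL.
  2: ids {5, 14} → SUM(m.qty)=291
  3: ids {3} → SUM(m.qty)=36
  6: ids {9} → SUM(m.qty)=145
  7: ids {1, 2, 4, 6, 7, 11, 12, 13} → SUM(m.qty)=810
  9: ids {8, 10} → SUM(m.qty)=110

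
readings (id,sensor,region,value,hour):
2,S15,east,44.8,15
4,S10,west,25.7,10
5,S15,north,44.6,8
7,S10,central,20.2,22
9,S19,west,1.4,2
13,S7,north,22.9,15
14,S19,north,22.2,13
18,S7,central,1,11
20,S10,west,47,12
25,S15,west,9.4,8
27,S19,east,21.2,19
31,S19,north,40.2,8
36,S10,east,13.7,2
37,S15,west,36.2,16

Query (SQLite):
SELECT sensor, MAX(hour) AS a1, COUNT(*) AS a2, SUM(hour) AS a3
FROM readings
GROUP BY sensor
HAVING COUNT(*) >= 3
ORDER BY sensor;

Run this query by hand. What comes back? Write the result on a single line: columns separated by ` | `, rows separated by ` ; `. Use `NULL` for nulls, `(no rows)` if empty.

Group readings by sensor.
Per group compute: MAX(hour), COUNT(*), SUM(hour).
HAVING: drop groups with fewer than 3 rows.
  S10: ids {4, 7, 20, 36} → MAX(hour)=22, COUNT(*)=4, SUM(hour)=46
  S15: ids {2, 5, 25, 37} → MAX(hour)=16, COUNT(*)=4, SUM(hour)=47
  S19: ids {9, 14, 27, 31} → MAX(hour)=19, COUNT(*)=4, SUM(hour)=42
  S7: ids {13, 18} → MAX(hour)=15, COUNT(*)=2, SUM(hour)=26

S10 | 22 | 4 | 46 ; S15 | 16 | 4 | 47 ; S19 | 19 | 4 | 42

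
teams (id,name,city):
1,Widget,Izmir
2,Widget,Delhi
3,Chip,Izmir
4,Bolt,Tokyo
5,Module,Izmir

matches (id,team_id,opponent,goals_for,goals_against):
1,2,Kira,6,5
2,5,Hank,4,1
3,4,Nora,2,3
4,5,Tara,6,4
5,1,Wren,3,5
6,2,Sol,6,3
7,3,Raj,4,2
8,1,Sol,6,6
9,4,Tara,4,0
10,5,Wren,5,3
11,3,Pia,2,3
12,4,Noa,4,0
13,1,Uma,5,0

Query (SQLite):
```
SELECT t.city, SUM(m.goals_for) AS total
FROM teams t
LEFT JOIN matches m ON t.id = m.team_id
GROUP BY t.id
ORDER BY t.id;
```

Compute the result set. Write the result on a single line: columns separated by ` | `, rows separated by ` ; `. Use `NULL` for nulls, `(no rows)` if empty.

LEFT JOIN keeps every teams row; unmatched ones get NULL for matches columns.
Group by teams.id and compute SUM(m.goals_for). SUM over an all-NULL group is NULL.
  1: ids {5, 8, 13} → SUM(m.goals_for)=14
  2: ids {1, 6} → SUM(m.goals_for)=12
  3: ids {7, 11} → SUM(m.goals_for)=6
  4: ids {3, 9, 12} → SUM(m.goals_for)=10
  5: ids {2, 4, 10} → SUM(m.goals_for)=15

Izmir | 14 ; Delhi | 12 ; Izmir | 6 ; Tokyo | 10 ; Izmir | 15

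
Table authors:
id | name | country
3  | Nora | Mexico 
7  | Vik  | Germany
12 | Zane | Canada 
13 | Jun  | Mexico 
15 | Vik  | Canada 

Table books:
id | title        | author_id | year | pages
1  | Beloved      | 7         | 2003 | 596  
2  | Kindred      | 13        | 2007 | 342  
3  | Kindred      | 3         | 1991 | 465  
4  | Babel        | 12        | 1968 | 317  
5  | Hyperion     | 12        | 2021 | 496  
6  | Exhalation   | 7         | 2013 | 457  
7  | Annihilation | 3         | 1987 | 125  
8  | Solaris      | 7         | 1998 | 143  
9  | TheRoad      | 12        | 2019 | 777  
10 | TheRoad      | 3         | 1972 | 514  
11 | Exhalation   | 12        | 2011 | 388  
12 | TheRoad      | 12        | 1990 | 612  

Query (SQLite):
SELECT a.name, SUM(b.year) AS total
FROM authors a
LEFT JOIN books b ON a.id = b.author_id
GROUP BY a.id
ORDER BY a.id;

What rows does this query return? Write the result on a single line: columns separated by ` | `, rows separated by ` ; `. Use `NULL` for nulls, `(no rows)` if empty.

Nora | 5950 ; Vik | 6014 ; Zane | 10009 ; Jun | 2007 ; Vik | NULL

LEFT JOIN keeps every authors row; unmatched ones get NULL for books columns.
Group by authors.id and compute SUM(b.year). SUM over an all-NULL group is NULL.
  3: ids {3, 7, 10} → SUM(b.year)=5950
  7: ids {1, 6, 8} → SUM(b.year)=6014
  12: ids {4, 5, 9, 11, 12} → SUM(b.year)=10009
  13: ids {2} → SUM(b.year)=2007
  15: ids {—} → SUM(b.year)=NULL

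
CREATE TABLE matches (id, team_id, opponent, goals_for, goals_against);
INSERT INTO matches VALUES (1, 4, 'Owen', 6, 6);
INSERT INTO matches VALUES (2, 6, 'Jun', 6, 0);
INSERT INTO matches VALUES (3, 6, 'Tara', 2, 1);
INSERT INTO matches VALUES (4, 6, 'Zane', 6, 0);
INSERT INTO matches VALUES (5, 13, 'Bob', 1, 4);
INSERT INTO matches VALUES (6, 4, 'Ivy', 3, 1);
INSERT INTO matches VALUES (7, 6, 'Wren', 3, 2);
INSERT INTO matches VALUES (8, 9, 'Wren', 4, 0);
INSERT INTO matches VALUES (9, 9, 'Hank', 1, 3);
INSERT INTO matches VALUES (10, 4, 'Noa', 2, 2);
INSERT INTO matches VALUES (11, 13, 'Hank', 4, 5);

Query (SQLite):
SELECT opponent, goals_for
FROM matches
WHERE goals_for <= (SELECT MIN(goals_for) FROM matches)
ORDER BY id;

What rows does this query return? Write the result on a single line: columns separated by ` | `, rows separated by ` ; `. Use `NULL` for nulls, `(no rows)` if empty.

Scalar subquery: MIN(goals_for) over all matches rows = 1.
Keep rows where goals_for <= that value.

Bob | 1 ; Hank | 1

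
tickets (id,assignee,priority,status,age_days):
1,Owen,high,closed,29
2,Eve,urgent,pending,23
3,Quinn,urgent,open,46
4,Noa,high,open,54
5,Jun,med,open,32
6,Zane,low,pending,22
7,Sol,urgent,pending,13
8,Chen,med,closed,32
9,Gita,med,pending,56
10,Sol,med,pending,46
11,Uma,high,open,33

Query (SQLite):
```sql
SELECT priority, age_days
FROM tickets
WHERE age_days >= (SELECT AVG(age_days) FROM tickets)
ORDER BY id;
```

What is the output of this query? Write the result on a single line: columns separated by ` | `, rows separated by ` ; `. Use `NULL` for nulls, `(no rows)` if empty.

Scalar subquery: AVG(age_days) over all tickets rows = 35.090909 (≈; comparison uses full precision).
Keep rows where age_days >= that value.

urgent | 46 ; high | 54 ; med | 56 ; med | 46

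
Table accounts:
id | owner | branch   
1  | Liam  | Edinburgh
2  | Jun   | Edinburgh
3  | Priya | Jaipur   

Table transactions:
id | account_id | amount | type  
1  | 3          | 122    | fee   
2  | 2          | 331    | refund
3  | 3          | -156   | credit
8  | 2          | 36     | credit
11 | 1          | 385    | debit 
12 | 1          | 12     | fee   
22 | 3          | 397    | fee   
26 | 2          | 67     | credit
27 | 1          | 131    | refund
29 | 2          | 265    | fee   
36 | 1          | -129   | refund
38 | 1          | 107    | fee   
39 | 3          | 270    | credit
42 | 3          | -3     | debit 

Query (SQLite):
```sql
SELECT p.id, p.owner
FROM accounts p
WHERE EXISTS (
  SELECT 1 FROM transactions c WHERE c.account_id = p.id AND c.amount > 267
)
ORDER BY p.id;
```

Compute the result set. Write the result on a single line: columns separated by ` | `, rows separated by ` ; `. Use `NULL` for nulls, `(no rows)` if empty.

1 | Liam ; 2 | Jun ; 3 | Priya

For each accounts row, check whether any transactions with matching account_id has amount > 267.
Keep rows where that is true.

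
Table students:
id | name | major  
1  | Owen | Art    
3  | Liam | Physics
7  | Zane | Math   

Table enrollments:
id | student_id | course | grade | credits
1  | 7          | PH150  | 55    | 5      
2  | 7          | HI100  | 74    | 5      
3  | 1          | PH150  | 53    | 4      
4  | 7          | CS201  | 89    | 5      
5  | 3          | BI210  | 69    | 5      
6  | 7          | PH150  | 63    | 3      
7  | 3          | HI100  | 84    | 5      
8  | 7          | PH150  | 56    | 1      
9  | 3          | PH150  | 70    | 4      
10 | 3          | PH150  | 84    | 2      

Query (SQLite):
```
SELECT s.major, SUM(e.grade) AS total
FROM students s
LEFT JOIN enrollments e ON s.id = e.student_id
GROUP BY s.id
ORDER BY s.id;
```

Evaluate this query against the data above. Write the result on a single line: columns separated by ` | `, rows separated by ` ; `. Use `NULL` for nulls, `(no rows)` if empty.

LEFT JOIN keeps every students row; unmatched ones get NULL for enrollments columns.
Group by students.id and compute SUM(e.grade). SUM over an all-NULL group is NULL.
  1: ids {3} → SUM(e.grade)=53
  3: ids {5, 7, 9, 10} → SUM(e.grade)=307
  7: ids {1, 2, 4, 6, 8} → SUM(e.grade)=337

Art | 53 ; Physics | 307 ; Math | 337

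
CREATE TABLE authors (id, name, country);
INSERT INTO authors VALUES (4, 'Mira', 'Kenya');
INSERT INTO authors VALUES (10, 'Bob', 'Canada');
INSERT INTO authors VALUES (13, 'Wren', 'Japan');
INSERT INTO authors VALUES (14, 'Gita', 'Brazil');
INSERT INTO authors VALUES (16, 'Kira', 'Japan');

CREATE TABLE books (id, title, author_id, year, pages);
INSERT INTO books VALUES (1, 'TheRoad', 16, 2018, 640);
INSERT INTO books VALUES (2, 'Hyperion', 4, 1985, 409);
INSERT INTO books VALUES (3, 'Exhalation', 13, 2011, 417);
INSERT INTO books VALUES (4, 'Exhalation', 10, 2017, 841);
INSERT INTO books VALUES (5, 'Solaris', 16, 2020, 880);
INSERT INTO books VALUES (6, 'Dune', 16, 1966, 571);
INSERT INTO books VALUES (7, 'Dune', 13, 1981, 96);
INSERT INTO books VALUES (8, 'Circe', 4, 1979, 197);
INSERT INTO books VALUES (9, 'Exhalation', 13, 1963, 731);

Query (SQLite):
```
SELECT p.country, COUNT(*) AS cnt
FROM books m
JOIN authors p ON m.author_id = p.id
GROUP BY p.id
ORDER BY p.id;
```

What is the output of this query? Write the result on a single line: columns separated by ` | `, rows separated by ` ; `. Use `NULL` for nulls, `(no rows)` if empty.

Join each books row to its authors via author_id.
Group joined rows by authors.id; compute COUNT(*) per group.
  4: ids {2, 8} → COUNT(*)=2
  10: ids {4} → COUNT(*)=1
  13: ids {3, 7, 9} → COUNT(*)=3
  16: ids {1, 5, 6} → COUNT(*)=3

Kenya | 2 ; Canada | 1 ; Japan | 3 ; Japan | 3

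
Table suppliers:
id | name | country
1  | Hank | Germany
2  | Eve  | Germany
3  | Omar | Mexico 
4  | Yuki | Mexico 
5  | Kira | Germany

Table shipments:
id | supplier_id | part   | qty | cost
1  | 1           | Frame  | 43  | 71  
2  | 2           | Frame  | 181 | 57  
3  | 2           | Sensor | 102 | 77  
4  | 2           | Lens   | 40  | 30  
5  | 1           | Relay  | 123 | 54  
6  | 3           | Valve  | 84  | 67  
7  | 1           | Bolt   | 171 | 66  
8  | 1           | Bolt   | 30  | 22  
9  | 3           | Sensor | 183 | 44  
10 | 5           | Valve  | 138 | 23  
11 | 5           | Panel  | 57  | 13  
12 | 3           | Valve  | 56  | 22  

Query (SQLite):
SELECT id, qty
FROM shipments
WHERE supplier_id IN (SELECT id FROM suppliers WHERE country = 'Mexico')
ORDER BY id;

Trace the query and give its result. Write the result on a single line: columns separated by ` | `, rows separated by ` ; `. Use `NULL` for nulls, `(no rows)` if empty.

Inner query: suppliers.id where country = 'Mexico'.
Outer: keep shipments rows whose supplier_id is in that set.
Inner query → {3, 4}

6 | 84 ; 9 | 183 ; 12 | 56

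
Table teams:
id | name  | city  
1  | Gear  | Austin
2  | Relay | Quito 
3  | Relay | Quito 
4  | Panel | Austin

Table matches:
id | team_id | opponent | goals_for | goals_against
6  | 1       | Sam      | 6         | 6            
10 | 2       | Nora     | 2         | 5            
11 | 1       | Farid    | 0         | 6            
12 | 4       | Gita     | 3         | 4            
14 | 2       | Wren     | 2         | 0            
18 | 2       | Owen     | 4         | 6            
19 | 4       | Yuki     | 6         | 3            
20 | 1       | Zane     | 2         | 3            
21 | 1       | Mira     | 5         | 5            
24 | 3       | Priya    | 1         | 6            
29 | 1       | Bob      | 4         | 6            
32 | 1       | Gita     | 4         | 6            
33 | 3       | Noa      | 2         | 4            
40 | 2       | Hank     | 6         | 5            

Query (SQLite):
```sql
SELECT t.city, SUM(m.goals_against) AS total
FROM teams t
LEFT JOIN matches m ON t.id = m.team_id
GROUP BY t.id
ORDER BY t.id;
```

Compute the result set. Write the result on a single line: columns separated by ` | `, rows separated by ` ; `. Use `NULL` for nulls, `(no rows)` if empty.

Austin | 32 ; Quito | 16 ; Quito | 10 ; Austin | 7

LEFT JOIN keeps every teams row; unmatched ones get NULL for matches columns.
Group by teams.id and compute SUM(m.goals_against). SUM over an all-NULL group is NULL.
  1: ids {6, 11, 20, 21, 29, 32} → SUM(m.goals_against)=32
  2: ids {10, 14, 18, 40} → SUM(m.goals_against)=16
  3: ids {24, 33} → SUM(m.goals_against)=10
  4: ids {12, 19} → SUM(m.goals_against)=7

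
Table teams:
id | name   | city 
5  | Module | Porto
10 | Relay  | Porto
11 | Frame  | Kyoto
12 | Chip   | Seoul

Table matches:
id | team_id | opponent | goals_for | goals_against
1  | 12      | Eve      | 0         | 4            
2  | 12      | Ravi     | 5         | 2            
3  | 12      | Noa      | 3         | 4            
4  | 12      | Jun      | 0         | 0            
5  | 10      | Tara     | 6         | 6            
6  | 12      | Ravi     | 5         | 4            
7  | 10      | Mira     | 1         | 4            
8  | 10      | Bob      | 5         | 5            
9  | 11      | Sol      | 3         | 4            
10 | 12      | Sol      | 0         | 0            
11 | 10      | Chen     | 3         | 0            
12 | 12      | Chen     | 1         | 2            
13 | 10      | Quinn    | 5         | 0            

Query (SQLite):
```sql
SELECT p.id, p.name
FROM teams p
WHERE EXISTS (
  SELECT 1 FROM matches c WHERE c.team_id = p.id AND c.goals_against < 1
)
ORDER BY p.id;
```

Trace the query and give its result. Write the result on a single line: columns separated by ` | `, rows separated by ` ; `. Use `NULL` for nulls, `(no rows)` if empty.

10 | Relay ; 12 | Chip

For each teams row, check whether any matches with matching team_id has goals_against < 1.
Keep rows where that is true.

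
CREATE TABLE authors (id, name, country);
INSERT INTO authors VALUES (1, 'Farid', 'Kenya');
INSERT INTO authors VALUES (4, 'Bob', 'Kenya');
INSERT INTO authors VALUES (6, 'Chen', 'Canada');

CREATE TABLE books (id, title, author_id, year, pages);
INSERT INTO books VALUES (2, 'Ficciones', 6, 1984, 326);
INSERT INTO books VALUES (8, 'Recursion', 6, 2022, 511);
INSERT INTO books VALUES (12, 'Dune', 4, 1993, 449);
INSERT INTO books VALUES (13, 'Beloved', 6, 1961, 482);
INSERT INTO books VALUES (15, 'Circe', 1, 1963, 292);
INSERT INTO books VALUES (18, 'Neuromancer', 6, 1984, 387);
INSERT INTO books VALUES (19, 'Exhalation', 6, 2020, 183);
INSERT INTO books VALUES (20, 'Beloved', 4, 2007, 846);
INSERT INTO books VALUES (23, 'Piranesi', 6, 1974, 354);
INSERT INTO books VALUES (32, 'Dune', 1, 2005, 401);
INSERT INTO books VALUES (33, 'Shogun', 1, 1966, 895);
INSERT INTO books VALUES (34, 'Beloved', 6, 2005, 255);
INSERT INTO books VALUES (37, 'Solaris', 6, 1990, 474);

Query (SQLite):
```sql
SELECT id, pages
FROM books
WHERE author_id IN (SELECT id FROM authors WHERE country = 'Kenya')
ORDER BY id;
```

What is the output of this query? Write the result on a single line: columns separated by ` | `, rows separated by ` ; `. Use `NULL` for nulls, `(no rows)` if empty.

12 | 449 ; 15 | 292 ; 20 | 846 ; 32 | 401 ; 33 | 895

Inner query: authors.id where country = 'Kenya'.
Outer: keep books rows whose author_id is in that set.
Inner query → {1, 4}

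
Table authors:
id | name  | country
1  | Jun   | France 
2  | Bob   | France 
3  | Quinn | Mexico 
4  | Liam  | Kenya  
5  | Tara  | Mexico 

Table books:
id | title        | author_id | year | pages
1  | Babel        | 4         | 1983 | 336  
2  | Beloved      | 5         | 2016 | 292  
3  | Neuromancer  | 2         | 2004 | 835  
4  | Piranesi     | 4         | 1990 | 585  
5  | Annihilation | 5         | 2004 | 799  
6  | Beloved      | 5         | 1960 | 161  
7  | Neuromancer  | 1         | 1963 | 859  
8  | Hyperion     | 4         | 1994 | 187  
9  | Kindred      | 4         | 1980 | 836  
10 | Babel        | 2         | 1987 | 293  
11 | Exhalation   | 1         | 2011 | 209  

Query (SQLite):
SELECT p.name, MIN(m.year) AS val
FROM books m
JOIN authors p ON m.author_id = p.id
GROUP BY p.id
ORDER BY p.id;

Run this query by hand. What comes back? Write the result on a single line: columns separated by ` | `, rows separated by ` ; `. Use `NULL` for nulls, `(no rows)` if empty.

Jun | 1963 ; Bob | 1987 ; Liam | 1980 ; Tara | 1960

Join each books row to its authors via author_id.
Group joined rows by authors.id; compute MIN(m.year) per group.
  1: ids {7, 11} → MIN(m.year)=1963
  2: ids {3, 10} → MIN(m.year)=1987
  4: ids {1, 4, 8, 9} → MIN(m.year)=1980
  5: ids {2, 5, 6} → MIN(m.year)=1960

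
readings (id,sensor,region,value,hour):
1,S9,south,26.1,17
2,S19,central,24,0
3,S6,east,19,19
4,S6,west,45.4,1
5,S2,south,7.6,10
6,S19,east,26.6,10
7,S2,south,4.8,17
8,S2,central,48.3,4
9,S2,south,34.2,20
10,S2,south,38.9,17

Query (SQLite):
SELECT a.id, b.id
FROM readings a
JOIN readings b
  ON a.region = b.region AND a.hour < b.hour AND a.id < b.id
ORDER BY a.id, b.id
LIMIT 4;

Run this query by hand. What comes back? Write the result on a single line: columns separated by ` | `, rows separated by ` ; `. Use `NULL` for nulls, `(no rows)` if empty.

Pairs (a,b) with same region, a.hour < b.hour, a.id < b.id.
region groups: central:{2,8} east:{3,6} south:{1,5,7,9,10} west:{4}
Ordered by (a.id, b.id); first 4.

1 | 9 ; 2 | 8 ; 5 | 7 ; 5 | 9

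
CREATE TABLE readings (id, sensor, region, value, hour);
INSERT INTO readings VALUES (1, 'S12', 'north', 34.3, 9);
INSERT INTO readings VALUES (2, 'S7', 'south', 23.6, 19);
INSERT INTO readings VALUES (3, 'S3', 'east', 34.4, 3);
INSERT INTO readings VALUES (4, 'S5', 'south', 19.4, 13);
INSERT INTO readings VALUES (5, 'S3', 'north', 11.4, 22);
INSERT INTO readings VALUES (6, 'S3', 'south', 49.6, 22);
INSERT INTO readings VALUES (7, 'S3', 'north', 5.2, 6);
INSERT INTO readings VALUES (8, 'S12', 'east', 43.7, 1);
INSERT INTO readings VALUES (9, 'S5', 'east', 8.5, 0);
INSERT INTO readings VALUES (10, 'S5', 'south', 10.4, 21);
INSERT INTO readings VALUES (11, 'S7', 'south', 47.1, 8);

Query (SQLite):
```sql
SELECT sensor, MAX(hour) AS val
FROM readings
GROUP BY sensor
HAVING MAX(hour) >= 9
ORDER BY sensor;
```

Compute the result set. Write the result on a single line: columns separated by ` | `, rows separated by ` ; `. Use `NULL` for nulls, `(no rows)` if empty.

S12 | 9 ; S3 | 22 ; S5 | 21 ; S7 | 19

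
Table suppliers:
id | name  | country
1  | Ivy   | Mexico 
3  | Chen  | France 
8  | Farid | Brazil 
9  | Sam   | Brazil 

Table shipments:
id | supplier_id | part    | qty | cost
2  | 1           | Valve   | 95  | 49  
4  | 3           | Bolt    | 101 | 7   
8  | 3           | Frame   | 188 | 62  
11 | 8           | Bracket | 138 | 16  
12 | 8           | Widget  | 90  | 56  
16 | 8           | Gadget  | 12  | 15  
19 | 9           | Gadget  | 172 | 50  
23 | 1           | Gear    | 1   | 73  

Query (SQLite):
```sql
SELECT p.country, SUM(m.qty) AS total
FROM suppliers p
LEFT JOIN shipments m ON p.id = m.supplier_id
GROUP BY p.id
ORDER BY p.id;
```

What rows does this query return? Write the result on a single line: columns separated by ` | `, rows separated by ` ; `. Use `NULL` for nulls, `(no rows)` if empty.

LEFT JOIN keeps every suppliers row; unmatched ones get NULL for shipments columns.
Group by suppliers.id and compute SUM(m.qty). SUM over an all-NULL group is NULL.
  1: ids {2, 23} → SUM(m.qty)=96
  3: ids {4, 8} → SUM(m.qty)=289
  8: ids {11, 12, 16} → SUM(m.qty)=240
  9: ids {19} → SUM(m.qty)=172

Mexico | 96 ; France | 289 ; Brazil | 240 ; Brazil | 172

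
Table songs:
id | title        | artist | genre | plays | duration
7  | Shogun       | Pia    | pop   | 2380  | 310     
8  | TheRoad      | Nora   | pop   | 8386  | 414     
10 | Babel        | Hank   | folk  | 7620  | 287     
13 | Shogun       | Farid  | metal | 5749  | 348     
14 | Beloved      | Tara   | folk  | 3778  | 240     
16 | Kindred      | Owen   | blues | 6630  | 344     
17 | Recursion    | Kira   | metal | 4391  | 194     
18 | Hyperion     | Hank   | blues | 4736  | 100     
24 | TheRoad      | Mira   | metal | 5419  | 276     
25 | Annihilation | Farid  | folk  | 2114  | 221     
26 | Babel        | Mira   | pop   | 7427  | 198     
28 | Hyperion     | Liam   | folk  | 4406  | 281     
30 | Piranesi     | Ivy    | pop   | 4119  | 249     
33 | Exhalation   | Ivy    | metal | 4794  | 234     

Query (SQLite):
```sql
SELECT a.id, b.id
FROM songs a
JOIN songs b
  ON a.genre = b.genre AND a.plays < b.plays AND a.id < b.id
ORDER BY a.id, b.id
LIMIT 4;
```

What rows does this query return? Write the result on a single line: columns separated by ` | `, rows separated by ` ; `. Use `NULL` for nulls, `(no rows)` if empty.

Pairs (a,b) with same genre, a.plays < b.plays, a.id < b.id.
genre groups: blues:{16,18} folk:{10,14,25,28} metal:{13,17,24,33} pop:{7,8,26,30}
Ordered by (a.id, b.id); first 4.

7 | 8 ; 7 | 26 ; 7 | 30 ; 14 | 28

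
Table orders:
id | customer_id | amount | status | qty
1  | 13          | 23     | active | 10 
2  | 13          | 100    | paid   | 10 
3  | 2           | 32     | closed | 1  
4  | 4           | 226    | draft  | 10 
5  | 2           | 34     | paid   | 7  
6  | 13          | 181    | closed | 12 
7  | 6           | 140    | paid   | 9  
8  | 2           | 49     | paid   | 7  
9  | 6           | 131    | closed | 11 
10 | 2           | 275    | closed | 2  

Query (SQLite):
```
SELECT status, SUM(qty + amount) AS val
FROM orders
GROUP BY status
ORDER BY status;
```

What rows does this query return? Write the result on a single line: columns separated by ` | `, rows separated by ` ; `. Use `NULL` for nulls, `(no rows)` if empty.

active | 33 ; closed | 645 ; draft | 236 ; paid | 356

For each row compute qty + amount.
Group by status; take SUM of the expression per group.
  active: ids {1} → SUM(qty + amount)=33
  closed: ids {3, 6, 9, 10} → SUM(qty + amount)=645
  draft: ids {4} → SUM(qty + amount)=236
  paid: ids {2, 5, 7, 8} → SUM(qty + amount)=356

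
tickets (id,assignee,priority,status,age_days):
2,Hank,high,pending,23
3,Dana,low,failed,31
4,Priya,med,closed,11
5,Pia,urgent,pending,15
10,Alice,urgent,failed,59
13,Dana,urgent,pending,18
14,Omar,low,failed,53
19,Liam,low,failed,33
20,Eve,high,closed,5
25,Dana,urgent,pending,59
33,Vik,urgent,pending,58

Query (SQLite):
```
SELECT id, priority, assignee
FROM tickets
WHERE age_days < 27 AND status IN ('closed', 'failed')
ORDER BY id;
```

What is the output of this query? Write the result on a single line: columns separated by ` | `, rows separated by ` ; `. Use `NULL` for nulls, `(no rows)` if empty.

4 | med | Priya ; 20 | high | Eve

age_days < 27: ids {2, 4, 5, 13, 20}
status IN ('closed', 'failed'): ids {3, 4, 10, 14, 19, 20}
Combine with AND.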